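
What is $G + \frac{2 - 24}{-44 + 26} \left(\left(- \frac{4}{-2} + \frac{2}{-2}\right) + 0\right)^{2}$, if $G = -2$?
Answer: $- \frac{7}{9} \approx -0.77778$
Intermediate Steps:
$G + \frac{2 - 24}{-44 + 26} \left(\left(- \frac{4}{-2} + \frac{2}{-2}\right) + 0\right)^{2} = -2 + \frac{2 - 24}{-44 + 26} \left(\left(- \frac{4}{-2} + \frac{2}{-2}\right) + 0\right)^{2} = -2 + - \frac{22}{-18} \left(\left(\left(-4\right) \left(- \frac{1}{2}\right) + 2 \left(- \frac{1}{2}\right)\right) + 0\right)^{2} = -2 + \left(-22\right) \left(- \frac{1}{18}\right) \left(\left(2 - 1\right) + 0\right)^{2} = -2 + \frac{11 \left(1 + 0\right)^{2}}{9} = -2 + \frac{11 \cdot 1^{2}}{9} = -2 + \frac{11}{9} \cdot 1 = -2 + \frac{11}{9} = - \frac{7}{9}$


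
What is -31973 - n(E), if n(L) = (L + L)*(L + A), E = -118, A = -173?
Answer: -100649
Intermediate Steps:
n(L) = 2*L*(-173 + L) (n(L) = (L + L)*(L - 173) = (2*L)*(-173 + L) = 2*L*(-173 + L))
-31973 - n(E) = -31973 - 2*(-118)*(-173 - 118) = -31973 - 2*(-118)*(-291) = -31973 - 1*68676 = -31973 - 68676 = -100649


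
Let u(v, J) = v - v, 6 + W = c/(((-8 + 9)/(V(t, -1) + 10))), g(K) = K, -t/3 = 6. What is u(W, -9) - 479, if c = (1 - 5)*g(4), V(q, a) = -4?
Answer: -479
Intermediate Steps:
t = -18 (t = -3*6 = -18)
c = -16 (c = (1 - 5)*4 = -4*4 = -16)
W = -102 (W = -6 - 16*(-4 + 10)/(-8 + 9) = -6 - 16/(1/6) = -6 - 16/(1*(1/6)) = -6 - 16/1/6 = -6 - 16*6 = -6 - 96 = -102)
u(v, J) = 0
u(W, -9) - 479 = 0 - 479 = -479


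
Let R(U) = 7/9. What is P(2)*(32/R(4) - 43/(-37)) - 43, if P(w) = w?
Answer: 10777/259 ≈ 41.610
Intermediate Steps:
R(U) = 7/9 (R(U) = 7*(⅑) = 7/9)
P(2)*(32/R(4) - 43/(-37)) - 43 = 2*(32/(7/9) - 43/(-37)) - 43 = 2*(32*(9/7) - 43*(-1/37)) - 43 = 2*(288/7 + 43/37) - 43 = 2*(10957/259) - 43 = 21914/259 - 43 = 10777/259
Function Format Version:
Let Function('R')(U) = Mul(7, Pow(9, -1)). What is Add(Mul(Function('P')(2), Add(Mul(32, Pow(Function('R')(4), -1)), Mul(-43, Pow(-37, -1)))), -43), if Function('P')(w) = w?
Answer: Rational(10777, 259) ≈ 41.610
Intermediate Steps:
Function('R')(U) = Rational(7, 9) (Function('R')(U) = Mul(7, Rational(1, 9)) = Rational(7, 9))
Add(Mul(Function('P')(2), Add(Mul(32, Pow(Function('R')(4), -1)), Mul(-43, Pow(-37, -1)))), -43) = Add(Mul(2, Add(Mul(32, Pow(Rational(7, 9), -1)), Mul(-43, Pow(-37, -1)))), -43) = Add(Mul(2, Add(Mul(32, Rational(9, 7)), Mul(-43, Rational(-1, 37)))), -43) = Add(Mul(2, Add(Rational(288, 7), Rational(43, 37))), -43) = Add(Mul(2, Rational(10957, 259)), -43) = Add(Rational(21914, 259), -43) = Rational(10777, 259)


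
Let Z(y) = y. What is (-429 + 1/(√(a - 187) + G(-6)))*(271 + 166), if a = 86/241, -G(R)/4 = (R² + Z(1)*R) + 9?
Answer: -1107973798113/5909957 - 437*I*√10840421/5909957 ≈ -1.8748e+5 - 0.24346*I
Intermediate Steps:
G(R) = -36 - 4*R - 4*R² (G(R) = -4*((R² + 1*R) + 9) = -4*((R² + R) + 9) = -4*((R + R²) + 9) = -4*(9 + R + R²) = -36 - 4*R - 4*R²)
a = 86/241 (a = 86*(1/241) = 86/241 ≈ 0.35685)
(-429 + 1/(√(a - 187) + G(-6)))*(271 + 166) = (-429 + 1/(√(86/241 - 187) + (-36 - 4*(-6) - 4*(-6)²)))*(271 + 166) = (-429 + 1/(√(-44981/241) + (-36 + 24 - 4*36)))*437 = (-429 + 1/(I*√10840421/241 + (-36 + 24 - 144)))*437 = (-429 + 1/(I*√10840421/241 - 156))*437 = (-429 + 1/(-156 + I*√10840421/241))*437 = -187473 + 437/(-156 + I*√10840421/241)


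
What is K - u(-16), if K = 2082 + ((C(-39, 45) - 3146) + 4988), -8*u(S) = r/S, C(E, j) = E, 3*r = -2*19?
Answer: 745939/192 ≈ 3885.1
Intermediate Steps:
r = -38/3 (r = (-2*19)/3 = (⅓)*(-38) = -38/3 ≈ -12.667)
u(S) = 19/(12*S) (u(S) = -(-19)/(12*S) = 19/(12*S))
K = 3885 (K = 2082 + ((-39 - 3146) + 4988) = 2082 + (-3185 + 4988) = 2082 + 1803 = 3885)
K - u(-16) = 3885 - 19/(12*(-16)) = 3885 - 19*(-1)/(12*16) = 3885 - 1*(-19/192) = 3885 + 19/192 = 745939/192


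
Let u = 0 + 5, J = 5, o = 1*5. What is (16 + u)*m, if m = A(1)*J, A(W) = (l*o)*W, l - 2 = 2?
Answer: 2100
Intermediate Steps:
l = 4 (l = 2 + 2 = 4)
o = 5
u = 5
A(W) = 20*W (A(W) = (4*5)*W = 20*W)
m = 100 (m = (20*1)*5 = 20*5 = 100)
(16 + u)*m = (16 + 5)*100 = 21*100 = 2100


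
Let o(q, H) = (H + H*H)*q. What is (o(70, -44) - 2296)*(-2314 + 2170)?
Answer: -18740736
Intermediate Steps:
o(q, H) = q*(H + H²) (o(q, H) = (H + H²)*q = q*(H + H²))
(o(70, -44) - 2296)*(-2314 + 2170) = (-44*70*(1 - 44) - 2296)*(-2314 + 2170) = (-44*70*(-43) - 2296)*(-144) = (132440 - 2296)*(-144) = 130144*(-144) = -18740736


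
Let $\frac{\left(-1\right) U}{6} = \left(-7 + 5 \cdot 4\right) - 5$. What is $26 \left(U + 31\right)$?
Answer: $-442$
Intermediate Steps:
$U = -48$ ($U = - 6 \left(\left(-7 + 5 \cdot 4\right) - 5\right) = - 6 \left(\left(-7 + 20\right) - 5\right) = - 6 \left(13 - 5\right) = \left(-6\right) 8 = -48$)
$26 \left(U + 31\right) = 26 \left(-48 + 31\right) = 26 \left(-17\right) = -442$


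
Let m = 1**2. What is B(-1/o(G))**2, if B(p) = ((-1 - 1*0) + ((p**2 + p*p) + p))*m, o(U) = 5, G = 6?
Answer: 784/625 ≈ 1.2544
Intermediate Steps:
m = 1
B(p) = -1 + p + 2*p**2 (B(p) = ((-1 - 1*0) + ((p**2 + p*p) + p))*1 = ((-1 + 0) + ((p**2 + p**2) + p))*1 = (-1 + (2*p**2 + p))*1 = (-1 + (p + 2*p**2))*1 = (-1 + p + 2*p**2)*1 = -1 + p + 2*p**2)
B(-1/o(G))**2 = (-1 - 1/5 + 2*(-1/5)**2)**2 = (-1 - 1/5 + 2*(1/25))**2 = (-1 - 1/5 + 2/25)**2 = (-28/25)**2 = 784/625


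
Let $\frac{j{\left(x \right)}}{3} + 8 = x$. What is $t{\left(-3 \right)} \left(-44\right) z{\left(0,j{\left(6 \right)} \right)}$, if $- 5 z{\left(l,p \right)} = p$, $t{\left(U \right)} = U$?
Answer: $\frac{792}{5} \approx 158.4$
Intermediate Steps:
$j{\left(x \right)} = -24 + 3 x$
$z{\left(l,p \right)} = - \frac{p}{5}$
$t{\left(-3 \right)} \left(-44\right) z{\left(0,j{\left(6 \right)} \right)} = \left(-3\right) \left(-44\right) \left(- \frac{-24 + 3 \cdot 6}{5}\right) = 132 \left(- \frac{-24 + 18}{5}\right) = 132 \left(\left(- \frac{1}{5}\right) \left(-6\right)\right) = 132 \cdot \frac{6}{5} = \frac{792}{5}$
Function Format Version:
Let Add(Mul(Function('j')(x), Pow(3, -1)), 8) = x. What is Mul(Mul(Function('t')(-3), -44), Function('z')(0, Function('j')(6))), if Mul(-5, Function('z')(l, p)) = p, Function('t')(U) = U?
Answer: Rational(792, 5) ≈ 158.40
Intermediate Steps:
Function('j')(x) = Add(-24, Mul(3, x))
Function('z')(l, p) = Mul(Rational(-1, 5), p)
Mul(Mul(Function('t')(-3), -44), Function('z')(0, Function('j')(6))) = Mul(Mul(-3, -44), Mul(Rational(-1, 5), Add(-24, Mul(3, 6)))) = Mul(132, Mul(Rational(-1, 5), Add(-24, 18))) = Mul(132, Mul(Rational(-1, 5), -6)) = Mul(132, Rational(6, 5)) = Rational(792, 5)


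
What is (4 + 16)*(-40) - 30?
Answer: -830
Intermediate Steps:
(4 + 16)*(-40) - 30 = 20*(-40) - 30 = -800 - 30 = -830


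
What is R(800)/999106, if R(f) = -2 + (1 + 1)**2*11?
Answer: 21/499553 ≈ 4.2038e-5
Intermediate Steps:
R(f) = 42 (R(f) = -2 + 2**2*11 = -2 + 4*11 = -2 + 44 = 42)
R(800)/999106 = 42/999106 = 42*(1/999106) = 21/499553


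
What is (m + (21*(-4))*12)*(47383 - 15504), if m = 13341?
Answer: 393163707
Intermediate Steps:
(m + (21*(-4))*12)*(47383 - 15504) = (13341 + (21*(-4))*12)*(47383 - 15504) = (13341 - 84*12)*31879 = (13341 - 1008)*31879 = 12333*31879 = 393163707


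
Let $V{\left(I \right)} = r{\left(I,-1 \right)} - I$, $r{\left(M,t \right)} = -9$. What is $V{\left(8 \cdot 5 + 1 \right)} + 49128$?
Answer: $49078$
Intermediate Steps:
$V{\left(I \right)} = -9 - I$
$V{\left(8 \cdot 5 + 1 \right)} + 49128 = \left(-9 - \left(8 \cdot 5 + 1\right)\right) + 49128 = \left(-9 - \left(40 + 1\right)\right) + 49128 = \left(-9 - 41\right) + 49128 = -50 + 49128 = 49078$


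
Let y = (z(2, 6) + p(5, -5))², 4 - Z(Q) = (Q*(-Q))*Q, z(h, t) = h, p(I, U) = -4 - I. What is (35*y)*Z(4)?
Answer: 116620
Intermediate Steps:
Z(Q) = 4 + Q³ (Z(Q) = 4 - Q*(-Q)*Q = 4 - (-Q²)*Q = 4 - (-1)*Q³ = 4 + Q³)
y = 49 (y = (2 + (-4 - 1*5))² = (2 + (-4 - 5))² = (2 - 9)² = (-7)² = 49)
(35*y)*Z(4) = (35*49)*(4 + 4³) = 1715*(4 + 64) = 1715*68 = 116620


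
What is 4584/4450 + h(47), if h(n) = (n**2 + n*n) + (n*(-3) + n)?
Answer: 9623192/2225 ≈ 4325.0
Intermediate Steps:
h(n) = -2*n + 2*n**2 (h(n) = (n**2 + n**2) + (-3*n + n) = 2*n**2 - 2*n = -2*n + 2*n**2)
4584/4450 + h(47) = 4584/4450 + 2*47*(-1 + 47) = 4584*(1/4450) + 2*47*46 = 2292/2225 + 4324 = 9623192/2225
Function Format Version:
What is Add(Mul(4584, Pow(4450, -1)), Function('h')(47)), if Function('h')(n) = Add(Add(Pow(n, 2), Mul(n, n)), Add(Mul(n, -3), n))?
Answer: Rational(9623192, 2225) ≈ 4325.0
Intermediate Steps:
Function('h')(n) = Add(Mul(-2, n), Mul(2, Pow(n, 2))) (Function('h')(n) = Add(Add(Pow(n, 2), Pow(n, 2)), Add(Mul(-3, n), n)) = Add(Mul(2, Pow(n, 2)), Mul(-2, n)) = Add(Mul(-2, n), Mul(2, Pow(n, 2))))
Add(Mul(4584, Pow(4450, -1)), Function('h')(47)) = Add(Mul(4584, Pow(4450, -1)), Mul(2, 47, Add(-1, 47))) = Add(Mul(4584, Rational(1, 4450)), Mul(2, 47, 46)) = Add(Rational(2292, 2225), 4324) = Rational(9623192, 2225)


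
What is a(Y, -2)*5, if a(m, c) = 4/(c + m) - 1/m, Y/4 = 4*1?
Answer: 125/112 ≈ 1.1161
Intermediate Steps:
Y = 16 (Y = 4*(4*1) = 4*4 = 16)
a(m, c) = -1/m + 4/(c + m)
a(Y, -2)*5 = ((-1*(-2) + 3*16)/(16*(-2 + 16)))*5 = ((1/16)*(2 + 48)/14)*5 = ((1/16)*(1/14)*50)*5 = (25/112)*5 = 125/112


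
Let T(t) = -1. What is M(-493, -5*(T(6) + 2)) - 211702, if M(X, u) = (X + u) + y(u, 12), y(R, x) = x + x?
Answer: -212176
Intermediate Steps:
y(R, x) = 2*x
M(X, u) = 24 + X + u (M(X, u) = (X + u) + 2*12 = (X + u) + 24 = 24 + X + u)
M(-493, -5*(T(6) + 2)) - 211702 = (24 - 493 - 5*(-1 + 2)) - 211702 = (24 - 493 - 5*1) - 211702 = (24 - 493 - 5) - 211702 = -474 - 211702 = -212176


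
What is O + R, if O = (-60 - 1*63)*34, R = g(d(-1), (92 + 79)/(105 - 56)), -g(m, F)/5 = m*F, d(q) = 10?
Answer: -213468/49 ≈ -4356.5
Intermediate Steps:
g(m, F) = -5*F*m (g(m, F) = -5*m*F = -5*F*m)
R = -8550/49 (R = -5*(92 + 79)/(105 - 56)*10 = -5*171/49*10 = -8550/49 ≈ -174.49)
O = -4182 (O = (-60 - 63)*34 = -123*34 = -4182)
O + R = -4182 - 8550/49 = -213468/49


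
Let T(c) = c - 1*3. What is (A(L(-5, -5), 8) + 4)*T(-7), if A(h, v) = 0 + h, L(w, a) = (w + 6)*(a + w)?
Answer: 60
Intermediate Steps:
T(c) = -3 + c (T(c) = c - 3 = -3 + c)
L(w, a) = (6 + w)*(a + w)
A(h, v) = h
(A(L(-5, -5), 8) + 4)*T(-7) = (((-5)² + 6*(-5) + 6*(-5) - 5*(-5)) + 4)*(-3 - 7) = ((25 - 30 - 30 + 25) + 4)*(-10) = (-10 + 4)*(-10) = -6*(-10) = 60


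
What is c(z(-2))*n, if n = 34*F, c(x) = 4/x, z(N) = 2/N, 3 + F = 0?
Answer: 408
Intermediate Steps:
F = -3 (F = -3 + 0 = -3)
n = -102 (n = 34*(-3) = -102)
c(z(-2))*n = (4/((2/(-2))))*(-102) = (4/((2*(-1/2))))*(-102) = (4/(-1))*(-102) = (4*(-1))*(-102) = -4*(-102) = 408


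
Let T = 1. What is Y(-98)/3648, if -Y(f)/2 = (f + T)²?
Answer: -9409/1824 ≈ -5.1584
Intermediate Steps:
Y(f) = -2*(1 + f)² (Y(f) = -2*(f + 1)² = -2*(1 + f)²)
Y(-98)/3648 = -2*(1 - 98)²/3648 = -2*(-97)²*(1/3648) = -2*9409*(1/3648) = -18818*1/3648 = -9409/1824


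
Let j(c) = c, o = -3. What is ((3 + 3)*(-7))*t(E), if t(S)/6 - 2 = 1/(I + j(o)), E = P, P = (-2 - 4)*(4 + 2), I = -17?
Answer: -2457/5 ≈ -491.40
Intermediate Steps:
P = -36 (P = -6*6 = -36)
E = -36
t(S) = 117/10 (t(S) = 12 + 6/(-17 - 3) = 12 + 6/(-20) = 12 + 6*(-1/20) = 12 - 3/10 = 117/10)
((3 + 3)*(-7))*t(E) = ((3 + 3)*(-7))*(117/10) = (6*(-7))*(117/10) = -42*117/10 = -2457/5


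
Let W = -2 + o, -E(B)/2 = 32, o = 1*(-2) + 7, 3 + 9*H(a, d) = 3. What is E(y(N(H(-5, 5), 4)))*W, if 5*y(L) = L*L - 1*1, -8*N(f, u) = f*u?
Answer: -192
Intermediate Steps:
H(a, d) = 0 (H(a, d) = -⅓ + (⅑)*3 = -⅓ + ⅓ = 0)
N(f, u) = -f*u/8
y(L) = -⅕ + L²/5 (y(L) = (L*L - 1*1)/5 = (L² - 1)/5 = (-1 + L²)/5 = -⅕ + L²/5)
o = 5 (o = -2 + 7 = 5)
E(B) = -64 (E(B) = -2*32 = -64)
W = 3 (W = -2 + 5 = 3)
E(y(N(H(-5, 5), 4)))*W = -64*3 = -192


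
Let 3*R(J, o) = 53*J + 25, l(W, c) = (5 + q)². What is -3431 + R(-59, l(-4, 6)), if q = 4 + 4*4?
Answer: -4465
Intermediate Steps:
q = 20 (q = 4 + 16 = 20)
l(W, c) = 625 (l(W, c) = (5 + 20)² = 25² = 625)
R(J, o) = 25/3 + 53*J/3 (R(J, o) = (53*J + 25)/3 = (25 + 53*J)/3 = 25/3 + 53*J/3)
-3431 + R(-59, l(-4, 6)) = -3431 + (25/3 + (53/3)*(-59)) = -3431 + (25/3 - 3127/3) = -3431 - 1034 = -4465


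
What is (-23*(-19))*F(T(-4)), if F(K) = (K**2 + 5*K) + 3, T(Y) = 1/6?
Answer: 60743/36 ≈ 1687.3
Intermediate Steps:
T(Y) = 1/6
F(K) = 3 + K**2 + 5*K
(-23*(-19))*F(T(-4)) = (-23*(-19))*(3 + (1/6)**2 + 5*(1/6)) = 437*(3 + 1/36 + 5/6) = 437*(139/36) = 60743/36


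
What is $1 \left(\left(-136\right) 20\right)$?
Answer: $-2720$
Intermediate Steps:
$1 \left(\left(-136\right) 20\right) = 1 \left(-2720\right) = -2720$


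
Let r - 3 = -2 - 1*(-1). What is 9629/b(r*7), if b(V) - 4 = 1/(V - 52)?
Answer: 365902/151 ≈ 2423.2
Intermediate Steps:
r = 2 (r = 3 + (-2 - 1*(-1)) = 3 + (-2 + 1) = 3 - 1 = 2)
b(V) = 4 + 1/(-52 + V) (b(V) = 4 + 1/(V - 52) = 4 + 1/(-52 + V))
9629/b(r*7) = 9629/(((-207 + 4*(2*7))/(-52 + 2*7))) = 9629/(((-207 + 4*14)/(-52 + 14))) = 9629/(((-207 + 56)/(-38))) = 9629/((-1/38*(-151))) = 9629/(151/38) = 9629*(38/151) = 365902/151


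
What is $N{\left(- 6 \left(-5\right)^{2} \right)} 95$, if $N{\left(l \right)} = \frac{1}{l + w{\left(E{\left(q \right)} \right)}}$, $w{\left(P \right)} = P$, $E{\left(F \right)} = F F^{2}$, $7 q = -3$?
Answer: $- \frac{32585}{51477} \approx -0.633$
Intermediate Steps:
$q = - \frac{3}{7}$ ($q = \frac{1}{7} \left(-3\right) = - \frac{3}{7} \approx -0.42857$)
$E{\left(F \right)} = F^{3}$
$N{\left(l \right)} = \frac{1}{- \frac{27}{343} + l}$ ($N{\left(l \right)} = \frac{1}{l + \left(- \frac{3}{7}\right)^{3}} = \frac{1}{l - \frac{27}{343}} = \frac{1}{- \frac{27}{343} + l}$)
$N{\left(- 6 \left(-5\right)^{2} \right)} 95 = \frac{343}{-27 + 343 \left(- 6 \left(-5\right)^{2}\right)} 95 = \frac{343}{-27 + 343 \left(\left(-6\right) 25\right)} 95 = \frac{343}{-27 + 343 \left(-150\right)} 95 = \frac{343}{-27 - 51450} \cdot 95 = \frac{343}{-51477} \cdot 95 = 343 \left(- \frac{1}{51477}\right) 95 = \left(- \frac{343}{51477}\right) 95 = - \frac{32585}{51477}$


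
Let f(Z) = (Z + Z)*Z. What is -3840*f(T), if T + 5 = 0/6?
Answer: -192000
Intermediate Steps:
T = -5 (T = -5 + 0/6 = -5 + 0*(⅙) = -5 + 0 = -5)
f(Z) = 2*Z² (f(Z) = (2*Z)*Z = 2*Z²)
-3840*f(T) = -7680*(-5)² = -7680*25 = -3840*50 = -192000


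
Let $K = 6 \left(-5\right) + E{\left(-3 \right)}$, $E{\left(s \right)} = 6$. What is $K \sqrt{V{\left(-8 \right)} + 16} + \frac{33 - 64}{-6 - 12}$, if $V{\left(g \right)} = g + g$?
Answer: $\frac{31}{18} \approx 1.7222$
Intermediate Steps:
$V{\left(g \right)} = 2 g$
$K = -24$ ($K = 6 \left(-5\right) + 6 = -30 + 6 = -24$)
$K \sqrt{V{\left(-8 \right)} + 16} + \frac{33 - 64}{-6 - 12} = - 24 \sqrt{2 \left(-8\right) + 16} + \frac{33 - 64}{-6 - 12} = - 24 \sqrt{-16 + 16} - \frac{31}{-18} = - 24 \sqrt{0} - - \frac{31}{18} = \left(-24\right) 0 + \frac{31}{18} = 0 + \frac{31}{18} = \frac{31}{18}$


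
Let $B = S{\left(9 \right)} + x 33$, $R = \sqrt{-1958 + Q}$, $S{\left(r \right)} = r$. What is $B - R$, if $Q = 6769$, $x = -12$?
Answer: $-387 - \sqrt{4811} \approx -456.36$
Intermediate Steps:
$R = \sqrt{4811}$ ($R = \sqrt{-1958 + 6769} = \sqrt{4811} \approx 69.361$)
$B = -387$ ($B = 9 - 396 = -387$)
$B - R = -387 - \sqrt{4811}$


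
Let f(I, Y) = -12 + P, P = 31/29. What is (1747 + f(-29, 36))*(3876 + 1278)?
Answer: 259483284/29 ≈ 8.9477e+6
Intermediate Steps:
P = 31/29 (P = 31*(1/29) = 31/29 ≈ 1.0690)
f(I, Y) = -317/29 (f(I, Y) = -12 + 31/29 = -317/29)
(1747 + f(-29, 36))*(3876 + 1278) = (1747 - 317/29)*(3876 + 1278) = (50346/29)*5154 = 259483284/29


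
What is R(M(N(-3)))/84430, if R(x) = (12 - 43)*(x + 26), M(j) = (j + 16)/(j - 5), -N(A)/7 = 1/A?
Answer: -4743/675440 ≈ -0.0070221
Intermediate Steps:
N(A) = -7/A
M(j) = (16 + j)/(-5 + j)
R(x) = -806 - 31*x (R(x) = -31*(26 + x) = -806 - 31*x)
R(M(N(-3)))/84430 = (-806 - 31*(16 - 7/(-3))/(-5 - 7/(-3)))/84430 = (-806 - 31*(16 - 7*(-⅓))/(-5 - 7*(-⅓)))*(1/84430) = (-806 - 31*(16 + 7/3)/(-5 + 7/3))*(1/84430) = (-806 - 31*55/((-8/3)*3))*(1/84430) = (-806 - (-93)*55/(8*3))*(1/84430) = (-806 - 31*(-55/8))*(1/84430) = (-806 + 1705/8)*(1/84430) = -4743/8*1/84430 = -4743/675440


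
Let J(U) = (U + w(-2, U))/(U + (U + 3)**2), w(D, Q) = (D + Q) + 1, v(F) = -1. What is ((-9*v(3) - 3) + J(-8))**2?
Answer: 25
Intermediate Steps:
w(D, Q) = 1 + D + Q
J(U) = (-1 + 2*U)/(U + (3 + U)**2) (J(U) = (U + (1 - 2 + U))/(U + (U + 3)**2) = (U + (-1 + U))/(U + (3 + U)**2) = (-1 + 2*U)/(U + (3 + U)**2))
((-9*v(3) - 3) + J(-8))**2 = ((-9*(-1) - 3) + (-1 + 2*(-8))/(-8 + (3 - 8)**2))**2 = ((9 - 3) + (-1 - 16)/(-8 + (-5)**2))**2 = (6 - 17/(-8 + 25))**2 = (6 - 17/17)**2 = (6 + (1/17)*(-17))**2 = (6 - 1)**2 = 5**2 = 25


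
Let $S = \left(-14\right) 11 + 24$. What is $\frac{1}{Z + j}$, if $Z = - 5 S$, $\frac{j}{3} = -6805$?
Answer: $- \frac{1}{19765} \approx -5.0595 \cdot 10^{-5}$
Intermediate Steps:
$S = -130$ ($S = -154 + 24 = -130$)
$j = -20415$ ($j = 3 \left(-6805\right) = -20415$)
$Z = 650$ ($Z = \left(-5\right) \left(-130\right) = 650$)
$\frac{1}{Z + j} = \frac{1}{650 - 20415} = \frac{1}{-19765} = - \frac{1}{19765}$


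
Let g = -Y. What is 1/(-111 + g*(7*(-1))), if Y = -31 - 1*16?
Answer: -1/440 ≈ -0.0022727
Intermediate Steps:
Y = -47 (Y = -31 - 16 = -47)
g = 47 (g = -1*(-47) = 47)
1/(-111 + g*(7*(-1))) = 1/(-111 + 47*(7*(-1))) = 1/(-111 + 47*(-7)) = 1/(-111 - 329) = 1/(-440) = -1/440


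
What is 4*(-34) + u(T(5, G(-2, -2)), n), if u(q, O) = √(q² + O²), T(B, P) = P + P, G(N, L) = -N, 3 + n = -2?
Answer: -136 + √41 ≈ -129.60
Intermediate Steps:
n = -5 (n = -3 - 2 = -5)
T(B, P) = 2*P
u(q, O) = √(O² + q²)
4*(-34) + u(T(5, G(-2, -2)), n) = 4*(-34) + √((-5)² + (2*(-1*(-2)))²) = -136 + √(25 + (2*2)²) = -136 + √(25 + 4²) = -136 + √(25 + 16) = -136 + √41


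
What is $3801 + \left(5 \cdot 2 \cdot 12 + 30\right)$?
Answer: $3951$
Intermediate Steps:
$3801 + \left(5 \cdot 2 \cdot 12 + 30\right) = 3801 + \left(10 \cdot 12 + 30\right) = 3801 + \left(120 + 30\right) = 3801 + 150 = 3951$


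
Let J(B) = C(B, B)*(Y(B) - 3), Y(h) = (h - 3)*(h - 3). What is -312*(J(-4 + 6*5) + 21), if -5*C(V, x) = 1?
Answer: 131352/5 ≈ 26270.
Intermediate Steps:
C(V, x) = -⅕ (C(V, x) = -⅕*1 = -⅕)
Y(h) = (-3 + h)² (Y(h) = (-3 + h)*(-3 + h) = (-3 + h)²)
J(B) = ⅗ - (-3 + B)²/5 (J(B) = -((-3 + B)² - 3)/5 = -(-3 + (-3 + B)²)/5 = ⅗ - (-3 + B)²/5)
-312*(J(-4 + 6*5) + 21) = -312*((⅗ - (-3 + (-4 + 6*5))²/5) + 21) = -312*((⅗ - (-3 + (-4 + 30))²/5) + 21) = -312*((⅗ - (-3 + 26)²/5) + 21) = -312*((⅗ - ⅕*23²) + 21) = -312*((⅗ - ⅕*529) + 21) = -312*((⅗ - 529/5) + 21) = -312*(-526/5 + 21) = -312*(-421/5) = 131352/5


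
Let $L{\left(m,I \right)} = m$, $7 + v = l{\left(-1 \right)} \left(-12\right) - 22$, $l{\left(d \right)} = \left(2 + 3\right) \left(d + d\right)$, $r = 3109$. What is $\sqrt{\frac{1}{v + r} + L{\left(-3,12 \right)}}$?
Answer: $\frac{i \sqrt{19198}}{80} \approx 1.732 i$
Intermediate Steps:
$l{\left(d \right)} = 10 d$ ($l{\left(d \right)} = 5 \cdot 2 d = 10 d$)
$v = 91$ ($v = -7 - \left(22 - 10 \left(-1\right) \left(-12\right)\right) = -7 - -98 = -7 + \left(120 - 22\right) = -7 + 98 = 91$)
$\sqrt{\frac{1}{v + r} + L{\left(-3,12 \right)}} = \sqrt{\frac{1}{91 + 3109} - 3} = \sqrt{\frac{1}{3200} - 3} = \sqrt{- \frac{9599}{3200}} = \frac{i \sqrt{19198}}{80}$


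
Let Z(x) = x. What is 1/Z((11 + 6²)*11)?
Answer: 1/517 ≈ 0.0019342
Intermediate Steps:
1/Z((11 + 6²)*11) = 1/((11 + 6²)*11) = 1/((11 + 36)*11) = 1/(47*11) = 1/517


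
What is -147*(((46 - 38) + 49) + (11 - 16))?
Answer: -7644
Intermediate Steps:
-147*(((46 - 38) + 49) + (11 - 16)) = -147*((8 + 49) - 5) = -147*(57 - 5) = -147*52 = -7644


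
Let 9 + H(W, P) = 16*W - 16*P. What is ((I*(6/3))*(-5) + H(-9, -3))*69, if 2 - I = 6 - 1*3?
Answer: -6555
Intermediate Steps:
H(W, P) = -9 - 16*P + 16*W (H(W, P) = -9 + (16*W - 16*P) = -9 + (-16*P + 16*W) = -9 - 16*P + 16*W)
I = -1 (I = 2 - (6 - 1*3) = 2 - (6 - 3) = 2 - 1*3 = 2 - 3 = -1)
((I*(6/3))*(-5) + H(-9, -3))*69 = (-6/3*(-5) + (-9 - 16*(-3) + 16*(-9)))*69 = (-6/3*(-5) + (-9 + 48 - 144))*69 = (-1*2*(-5) - 105)*69 = (-2*(-5) - 105)*69 = (10 - 105)*69 = -95*69 = -6555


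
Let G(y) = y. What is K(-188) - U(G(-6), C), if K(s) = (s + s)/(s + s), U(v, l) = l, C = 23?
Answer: -22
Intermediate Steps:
K(s) = 1 (K(s) = (2*s)/((2*s)) = (2*s)*(1/(2*s)) = 1)
K(-188) - U(G(-6), C) = 1 - 1*23 = 1 - 23 = -22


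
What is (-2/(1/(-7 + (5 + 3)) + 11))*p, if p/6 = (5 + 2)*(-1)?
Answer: 7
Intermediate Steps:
p = -42 (p = 6*((5 + 2)*(-1)) = 6*(7*(-1)) = 6*(-7) = -42)
(-2/(1/(-7 + (5 + 3)) + 11))*p = -2/(1/(-7 + (5 + 3)) + 11)*(-42) = -2/(1/(-7 + 8) + 11)*(-42) = -2/(1/1 + 11)*(-42) = -2/(1 + 11)*(-42) = -2/12*(-42) = -2*1/12*(-42) = -1/6*(-42) = 7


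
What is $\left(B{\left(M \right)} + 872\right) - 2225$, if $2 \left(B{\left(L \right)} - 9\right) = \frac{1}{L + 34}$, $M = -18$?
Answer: $- \frac{43007}{32} \approx -1344.0$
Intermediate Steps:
$B{\left(L \right)} = 9 + \frac{1}{2 \left(34 + L\right)}$ ($B{\left(L \right)} = 9 + \frac{1}{2 \left(L + 34\right)} = 9 + \frac{1}{2 \left(34 + L\right)}$)
$\left(B{\left(M \right)} + 872\right) - 2225 = \left(\frac{613 + 18 \left(-18\right)}{2 \left(34 - 18\right)} + 872\right) - 2225 = \left(\frac{613 - 324}{2 \cdot 16} + 872\right) - 2225 = \left(\frac{1}{2} \cdot \frac{1}{16} \cdot 289 + 872\right) - 2225 = \left(\frac{289}{32} + 872\right) - 2225 = \frac{28193}{32} - 2225 = - \frac{43007}{32}$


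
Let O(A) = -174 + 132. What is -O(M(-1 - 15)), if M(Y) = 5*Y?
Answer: 42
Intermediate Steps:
O(A) = -42
-O(M(-1 - 15)) = -1*(-42) = 42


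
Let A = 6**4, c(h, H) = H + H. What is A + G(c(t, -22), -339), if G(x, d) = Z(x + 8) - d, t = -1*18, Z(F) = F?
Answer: 1599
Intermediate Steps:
t = -18
c(h, H) = 2*H
G(x, d) = 8 + x - d (G(x, d) = (x + 8) - d = (8 + x) - d = 8 + x - d)
A = 1296
A + G(c(t, -22), -339) = 1296 + (8 + 2*(-22) - 1*(-339)) = 1296 + (8 - 44 + 339) = 1296 + 303 = 1599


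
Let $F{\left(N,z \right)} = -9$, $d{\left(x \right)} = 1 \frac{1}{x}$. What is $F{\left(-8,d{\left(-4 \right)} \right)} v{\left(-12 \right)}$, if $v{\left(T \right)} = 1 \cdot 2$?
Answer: $-18$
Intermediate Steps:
$d{\left(x \right)} = \frac{1}{x}$
$v{\left(T \right)} = 2$
$F{\left(-8,d{\left(-4 \right)} \right)} v{\left(-12 \right)} = \left(-9\right) 2 = -18$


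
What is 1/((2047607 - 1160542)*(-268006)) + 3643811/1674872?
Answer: 433137522322586709/199090981472112040 ≈ 2.1756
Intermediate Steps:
1/((2047607 - 1160542)*(-268006)) + 3643811/1674872 = -1/268006/887065 + 3643811*(1/1674872) = (1/887065)*(-1/268006) + 3643811/1674872 = -1/237738742390 + 3643811/1674872 = 433137522322586709/199090981472112040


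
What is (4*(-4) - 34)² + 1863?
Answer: 4363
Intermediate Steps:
(4*(-4) - 34)² + 1863 = (-16 - 34)² + 1863 = (-50)² + 1863 = 2500 + 1863 = 4363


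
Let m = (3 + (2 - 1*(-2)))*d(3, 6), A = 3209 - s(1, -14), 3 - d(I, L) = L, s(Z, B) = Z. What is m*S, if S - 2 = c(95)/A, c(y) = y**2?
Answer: -324261/3208 ≈ -101.08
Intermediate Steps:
d(I, L) = 3 - L
A = 3208 (A = 3209 - 1*1 = 3209 - 1 = 3208)
m = -21 (m = (3 + (2 - 1*(-2)))*(3 - 1*6) = (3 + (2 + 2))*(3 - 6) = (3 + 4)*(-3) = 7*(-3) = -21)
S = 15441/3208 (S = 2 + 95**2/3208 = 2 + 9025*(1/3208) = 2 + 9025/3208 = 15441/3208 ≈ 4.8133)
m*S = -21*15441/3208 = -324261/3208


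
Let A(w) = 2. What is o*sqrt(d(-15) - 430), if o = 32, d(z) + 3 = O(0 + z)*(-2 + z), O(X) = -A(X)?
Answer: 32*I*sqrt(399) ≈ 639.2*I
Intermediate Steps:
O(X) = -2 (O(X) = -1*2 = -2)
d(z) = 1 - 2*z (d(z) = -3 - 2*(-2 + z) = -3 + (4 - 2*z) = 1 - 2*z)
o*sqrt(d(-15) - 430) = 32*sqrt((1 - 2*(-15)) - 430) = 32*sqrt((1 + 30) - 430) = 32*sqrt(31 - 430) = 32*sqrt(-399) = 32*(I*sqrt(399)) = 32*I*sqrt(399)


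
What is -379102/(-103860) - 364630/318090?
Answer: 1378634723/550613790 ≈ 2.5038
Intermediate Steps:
-379102/(-103860) - 364630/318090 = -379102*(-1/103860) - 364630*1/318090 = 189551/51930 - 36463/31809 = 1378634723/550613790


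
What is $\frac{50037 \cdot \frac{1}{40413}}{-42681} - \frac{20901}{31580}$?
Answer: $- \frac{12017676874471}{18157102616580} \approx -0.66187$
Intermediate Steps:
$\frac{50037 \cdot \frac{1}{40413}}{-42681} - \frac{20901}{31580} = 50037 \cdot \frac{1}{40413} \left(- \frac{1}{42681}\right) - \frac{20901}{31580} = \frac{16679}{13471} \left(- \frac{1}{42681}\right) - \frac{20901}{31580} = - \frac{16679}{574955751} - \frac{20901}{31580} = - \frac{12017676874471}{18157102616580}$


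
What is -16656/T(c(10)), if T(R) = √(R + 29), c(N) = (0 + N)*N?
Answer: -5552*√129/43 ≈ -1466.5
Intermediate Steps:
c(N) = N² (c(N) = N*N = N²)
T(R) = √(29 + R)
-16656/T(c(10)) = -16656/√(29 + 10²) = -16656/√(29 + 100) = -16656*√129/129 = -5552*√129/43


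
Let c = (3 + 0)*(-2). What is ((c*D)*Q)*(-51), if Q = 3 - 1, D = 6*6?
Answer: 22032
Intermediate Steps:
c = -6 (c = 3*(-2) = -6)
D = 36
Q = 2
((c*D)*Q)*(-51) = (-6*36*2)*(-51) = -216*2*(-51) = -432*(-51) = 22032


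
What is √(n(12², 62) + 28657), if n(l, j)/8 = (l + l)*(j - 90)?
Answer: I*√35855 ≈ 189.35*I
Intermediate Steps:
n(l, j) = 16*l*(-90 + j) (n(l, j) = 8*((l + l)*(j - 90)) = 8*((2*l)*(-90 + j)) = 8*(2*l*(-90 + j)) = 16*l*(-90 + j))
√(n(12², 62) + 28657) = √(16*12²*(-90 + 62) + 28657) = √(16*144*(-28) + 28657) = √(-64512 + 28657) = √(-35855) = I*√35855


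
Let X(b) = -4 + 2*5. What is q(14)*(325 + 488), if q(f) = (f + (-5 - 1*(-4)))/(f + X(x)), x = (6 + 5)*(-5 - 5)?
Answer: 10569/20 ≈ 528.45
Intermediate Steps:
x = -110 (x = 11*(-10) = -110)
X(b) = 6 (X(b) = -4 + 10 = 6)
q(f) = (-1 + f)/(6 + f) (q(f) = (f + (-5 - 1*(-4)))/(f + 6) = (f + (-5 + 4))/(6 + f) = (f - 1)/(6 + f) = (-1 + f)/(6 + f))
q(14)*(325 + 488) = ((-1 + 14)/(6 + 14))*(325 + 488) = (13/20)*813 = 10569/20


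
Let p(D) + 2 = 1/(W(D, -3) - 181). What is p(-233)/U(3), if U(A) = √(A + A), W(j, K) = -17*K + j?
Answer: -727*√6/2178 ≈ -0.81762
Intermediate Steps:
W(j, K) = j - 17*K
U(A) = √2*√A (U(A) = √(2*A) = √2*√A)
p(D) = -2 + 1/(-130 + D) (p(D) = -2 + 1/((D - 17*(-3)) - 181) = -2 + 1/((D + 51) - 181) = -2 + 1/((51 + D) - 181) = -2 + 1/(-130 + D))
p(-233)/U(3) = ((261 - 2*(-233))/(-130 - 233))/((√2*√3)) = ((261 + 466)/(-363))/(√6) = (-1/363*727)*(√6/6) = -727*√6/2178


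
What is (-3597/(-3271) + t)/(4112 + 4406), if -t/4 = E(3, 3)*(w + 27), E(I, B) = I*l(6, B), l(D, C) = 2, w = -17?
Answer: -781443/27862378 ≈ -0.028047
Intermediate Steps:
E(I, B) = 2*I (E(I, B) = I*2 = 2*I)
t = -240 (t = -4*2*3*(-17 + 27) = -24*10 = -4*60 = -240)
(-3597/(-3271) + t)/(4112 + 4406) = (-3597/(-3271) - 240)/(4112 + 4406) = (-3597*(-1/3271) - 240)/8518 = (3597/3271 - 240)*(1/8518) = -781443/3271*1/8518 = -781443/27862378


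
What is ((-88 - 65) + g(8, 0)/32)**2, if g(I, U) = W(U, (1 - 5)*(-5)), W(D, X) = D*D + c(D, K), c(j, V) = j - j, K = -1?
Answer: 23409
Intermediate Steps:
c(j, V) = 0
W(D, X) = D**2 (W(D, X) = D*D + 0 = D**2 + 0 = D**2)
g(I, U) = U**2
((-88 - 65) + g(8, 0)/32)**2 = ((-88 - 65) + 0**2/32)**2 = (-153 + 0*(1/32))**2 = (-153 + 0)**2 = (-153)**2 = 23409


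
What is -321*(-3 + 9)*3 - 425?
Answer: -6203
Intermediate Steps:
-321*(-3 + 9)*3 - 425 = -1926*3 - 425 = -321*18 - 425 = -5778 - 425 = -6203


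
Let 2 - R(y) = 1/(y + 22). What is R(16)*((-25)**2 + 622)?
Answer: 93525/38 ≈ 2461.2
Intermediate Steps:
R(y) = 2 - 1/(22 + y) (R(y) = 2 - 1/(y + 22) = 2 - 1/(22 + y))
R(16)*((-25)**2 + 622) = ((43 + 2*16)/(22 + 16))*((-25)**2 + 622) = ((43 + 32)/38)*(625 + 622) = ((1/38)*75)*1247 = (75/38)*1247 = 93525/38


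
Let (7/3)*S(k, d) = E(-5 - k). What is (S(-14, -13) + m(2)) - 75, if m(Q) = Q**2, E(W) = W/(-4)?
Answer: -2015/28 ≈ -71.964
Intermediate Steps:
E(W) = -W/4 (E(W) = W*(-1/4) = -W/4)
S(k, d) = 15/28 + 3*k/28 (S(k, d) = 3*(-(-5 - k)/4)/7 = 3*(5/4 + k/4)/7 = 15/28 + 3*k/28)
(S(-14, -13) + m(2)) - 75 = ((15/28 + (3/28)*(-14)) + 2**2) - 75 = ((15/28 - 3/2) + 4) - 75 = (-27/28 + 4) - 75 = 85/28 - 75 = -2015/28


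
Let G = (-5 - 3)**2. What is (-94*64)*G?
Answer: -385024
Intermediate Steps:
G = 64 (G = (-8)**2 = 64)
(-94*64)*G = -94*64*64 = -6016*64 = -385024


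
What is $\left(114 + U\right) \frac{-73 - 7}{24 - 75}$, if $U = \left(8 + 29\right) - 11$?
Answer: $\frac{11200}{51} \approx 219.61$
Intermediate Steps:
$U = 26$ ($U = 37 - 11 = 26$)
$\left(114 + U\right) \frac{-73 - 7}{24 - 75} = \left(114 + 26\right) \frac{-73 - 7}{24 - 75} = 140 \left(- \frac{80}{-51}\right) = 140 \left(\left(-80\right) \left(- \frac{1}{51}\right)\right) = 140 \cdot \frac{80}{51} = \frac{11200}{51}$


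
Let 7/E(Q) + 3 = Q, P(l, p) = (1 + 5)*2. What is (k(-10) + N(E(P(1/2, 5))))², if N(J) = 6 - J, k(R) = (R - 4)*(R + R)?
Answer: 6589489/81 ≈ 81352.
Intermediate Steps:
P(l, p) = 12 (P(l, p) = 6*2 = 12)
E(Q) = 7/(-3 + Q)
k(R) = 2*R*(-4 + R) (k(R) = (-4 + R)*(2*R) = 2*R*(-4 + R))
(k(-10) + N(E(P(1/2, 5))))² = (2*(-10)*(-4 - 10) + (6 - 7/(-3 + 12)))² = (2*(-10)*(-14) + (6 - 7/9))² = (280 + (6 - 7/9))² = (280 + 47/9)² = (2567/9)² = 6589489/81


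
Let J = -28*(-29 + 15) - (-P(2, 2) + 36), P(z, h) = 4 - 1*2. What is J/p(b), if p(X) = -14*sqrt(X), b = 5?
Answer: -179*sqrt(5)/35 ≈ -11.436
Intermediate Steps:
P(z, h) = 2 (P(z, h) = 4 - 2 = 2)
J = 358 (J = -28*(-29 + 15) - (-1*2 + 36) = -28*(-14) - (-2 + 36) = 392 - 1*34 = 392 - 34 = 358)
J/p(b) = 358/((-14*sqrt(5))) = 358*(-sqrt(5)/70) = -179*sqrt(5)/35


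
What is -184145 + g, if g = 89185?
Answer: -94960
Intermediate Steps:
-184145 + g = -184145 + 89185 = -94960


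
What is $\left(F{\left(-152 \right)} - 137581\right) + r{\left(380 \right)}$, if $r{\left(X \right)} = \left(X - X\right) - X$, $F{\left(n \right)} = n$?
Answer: $-138113$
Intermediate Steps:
$r{\left(X \right)} = - X$ ($r{\left(X \right)} = 0 - X = - X$)
$\left(F{\left(-152 \right)} - 137581\right) + r{\left(380 \right)} = \left(-152 - 137581\right) - 380 = -137733 - 380 = -138113$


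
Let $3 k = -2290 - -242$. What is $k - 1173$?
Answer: $- \frac{5567}{3} \approx -1855.7$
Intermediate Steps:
$k = - \frac{2048}{3}$ ($k = \frac{-2290 - -242}{3} = \frac{-2290 + 242}{3} = \frac{1}{3} \left(-2048\right) = - \frac{2048}{3} \approx -682.67$)
$k - 1173 = - \frac{2048}{3} - 1173 = - \frac{5567}{3}$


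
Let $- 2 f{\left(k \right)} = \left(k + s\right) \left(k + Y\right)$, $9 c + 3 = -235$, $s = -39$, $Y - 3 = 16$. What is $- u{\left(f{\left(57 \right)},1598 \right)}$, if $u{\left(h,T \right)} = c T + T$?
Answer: $\frac{365942}{9} \approx 40660.0$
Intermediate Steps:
$Y = 19$ ($Y = 3 + 16 = 19$)
$c = - \frac{238}{9}$ ($c = - \frac{1}{3} + \frac{1}{9} \left(-235\right) = - \frac{1}{3} - \frac{235}{9} = - \frac{238}{9} \approx -26.444$)
$f{\left(k \right)} = - \frac{\left(-39 + k\right) \left(19 + k\right)}{2}$ ($f{\left(k \right)} = - \frac{\left(k - 39\right) \left(k + 19\right)}{2} = - \frac{\left(-39 + k\right) \left(19 + k\right)}{2}$)
$u{\left(h,T \right)} = - \frac{229 T}{9}$ ($u{\left(h,T \right)} = - \frac{238 T}{9} + T = - \frac{229 T}{9}$)
$- u{\left(f{\left(57 \right)},1598 \right)} = - \frac{\left(-229\right) 1598}{9} = \left(-1\right) \left(- \frac{365942}{9}\right) = \frac{365942}{9}$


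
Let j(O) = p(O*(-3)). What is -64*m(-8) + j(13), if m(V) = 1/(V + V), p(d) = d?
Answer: -35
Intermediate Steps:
j(O) = -3*O (j(O) = O*(-3) = -3*O)
m(V) = 1/(2*V)
-64*m(-8) + j(13) = -32/(-8) - 3*13 = -32*(-1)/8 - 39 = -64*(-1/16) - 39 = 4 - 39 = -35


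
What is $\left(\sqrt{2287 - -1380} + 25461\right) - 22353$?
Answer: $3108 + \sqrt{3667} \approx 3168.6$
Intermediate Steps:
$\left(\sqrt{2287 - -1380} + 25461\right) - 22353 = \left(\sqrt{2287 + 1380} + 25461\right) - 22353 = \left(\sqrt{3667} + 25461\right) - 22353 = \left(25461 + \sqrt{3667}\right) - 22353 = 3108 + \sqrt{3667}$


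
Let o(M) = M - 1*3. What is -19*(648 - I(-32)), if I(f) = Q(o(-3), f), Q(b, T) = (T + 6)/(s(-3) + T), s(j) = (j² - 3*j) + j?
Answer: -208810/17 ≈ -12283.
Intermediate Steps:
o(M) = -3 + M (o(M) = M - 3 = -3 + M)
s(j) = j² - 2*j
Q(b, T) = (6 + T)/(15 + T) (Q(b, T) = (T + 6)/(-3*(-2 - 3) + T) = (6 + T)/(-3*(-5) + T) = (6 + T)/(15 + T))
I(f) = (6 + f)/(15 + f)
-19*(648 - I(-32)) = -19*(648 - (6 - 32)/(15 - 32)) = -19*(648 - (-26)/(-17)) = -19*(648 - (-1)*(-26)/17) = -19*(648 - 1*26/17) = -19*(648 - 26/17) = -19*10990/17 = -208810/17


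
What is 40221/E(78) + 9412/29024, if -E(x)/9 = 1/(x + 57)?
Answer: -4377651287/7256 ≈ -6.0332e+5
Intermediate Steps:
E(x) = -9/(57 + x) (E(x) = -9/(x + 57) = -9/(57 + x))
40221/E(78) + 9412/29024 = 40221/((-9/(57 + 78))) + 9412/29024 = 40221/((-9/135)) + 9412*(1/29024) = 40221/((-9*1/135)) + 2353/7256 = 40221/(-1/15) + 2353/7256 = 40221*(-15) + 2353/7256 = -603315 + 2353/7256 = -4377651287/7256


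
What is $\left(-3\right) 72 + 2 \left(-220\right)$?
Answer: $-656$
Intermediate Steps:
$\left(-3\right) 72 + 2 \left(-220\right) = -216 - 440 = -656$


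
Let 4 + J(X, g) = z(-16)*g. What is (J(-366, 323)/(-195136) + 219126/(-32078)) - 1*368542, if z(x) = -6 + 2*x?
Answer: -576739443403747/1564893152 ≈ -3.6855e+5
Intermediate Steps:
J(X, g) = -4 - 38*g (J(X, g) = -4 + (-6 + 2*(-16))*g = -4 + (-6 - 32)*g = -4 - 38*g)
(J(-366, 323)/(-195136) + 219126/(-32078)) - 1*368542 = ((-4 - 38*323)/(-195136) + 219126/(-32078)) - 1*368542 = ((-4 - 12274)*(-1/195136) + 219126*(-1/32078)) - 368542 = (-12278*(-1/195136) - 109563/16039) - 368542 = (6139/97568 - 109563/16039) - 368542 = -10591379363/1564893152 - 368542 = -576739443403747/1564893152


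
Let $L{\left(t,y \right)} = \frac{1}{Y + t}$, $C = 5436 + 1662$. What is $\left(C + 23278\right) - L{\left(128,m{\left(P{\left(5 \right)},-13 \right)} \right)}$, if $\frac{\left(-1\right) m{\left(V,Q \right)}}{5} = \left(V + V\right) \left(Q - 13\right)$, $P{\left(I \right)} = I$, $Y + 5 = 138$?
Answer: $\frac{7928135}{261} \approx 30376.0$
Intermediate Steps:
$Y = 133$ ($Y = -5 + 138 = 133$)
$m{\left(V,Q \right)} = - 10 V \left(-13 + Q\right)$ ($m{\left(V,Q \right)} = - 5 \left(V + V\right) \left(Q - 13\right) = - 5 \cdot 2 V \left(-13 + Q\right) = - 10 V \left(-13 + Q\right)$)
$C = 7098$
$L{\left(t,y \right)} = \frac{1}{133 + t}$
$\left(C + 23278\right) - L{\left(128,m{\left(P{\left(5 \right)},-13 \right)} \right)} = \left(7098 + 23278\right) - \frac{1}{133 + 128} = 30376 - \frac{1}{261} = \frac{7928135}{261}$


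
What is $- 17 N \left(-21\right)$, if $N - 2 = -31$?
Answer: $-10353$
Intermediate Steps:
$N = -29$ ($N = 2 - 31 = -29$)
$- 17 N \left(-21\right) = \left(-17\right) \left(-29\right) \left(-21\right) = 493 \left(-21\right) = -10353$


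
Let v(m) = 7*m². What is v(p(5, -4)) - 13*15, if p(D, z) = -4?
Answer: -83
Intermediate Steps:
v(p(5, -4)) - 13*15 = 7*(-4)² - 13*15 = 7*16 - 195 = 112 - 195 = -83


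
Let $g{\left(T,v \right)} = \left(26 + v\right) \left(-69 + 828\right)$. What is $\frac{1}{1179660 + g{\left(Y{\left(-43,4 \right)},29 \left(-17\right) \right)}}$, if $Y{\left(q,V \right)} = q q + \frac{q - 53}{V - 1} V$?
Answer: $\frac{1}{825207} \approx 1.2118 \cdot 10^{-6}$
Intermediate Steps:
$Y{\left(q,V \right)} = q^{2} + \frac{V \left(-53 + q\right)}{-1 + V}$ ($Y{\left(q,V \right)} = q^{2} + \frac{-53 + q}{-1 + V} V = q^{2} + \frac{V \left(-53 + q\right)}{-1 + V}$)
$g{\left(T,v \right)} = 19734 + 759 v$ ($g{\left(T,v \right)} = \left(26 + v\right) 759 = 19734 + 759 v$)
$\frac{1}{1179660 + g{\left(Y{\left(-43,4 \right)},29 \left(-17\right) \right)}} = \frac{1}{1179660 + \left(19734 + 759 \cdot 29 \left(-17\right)\right)} = \frac{1}{1179660 + \left(19734 + 759 \left(-493\right)\right)} = \frac{1}{1179660 + \left(19734 - 374187\right)} = \frac{1}{1179660 - 354453} = \frac{1}{825207}$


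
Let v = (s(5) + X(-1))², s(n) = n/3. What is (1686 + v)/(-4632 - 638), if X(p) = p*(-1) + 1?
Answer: -3059/9486 ≈ -0.32248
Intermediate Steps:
X(p) = 1 - p (X(p) = -p + 1 = 1 - p)
s(n) = n/3 (s(n) = n*(⅓) = n/3)
v = 121/9 (v = ((⅓)*5 + (1 - 1*(-1)))² = (5/3 + (1 + 1))² = (5/3 + 2)² = (11/3)² = 121/9 ≈ 13.444)
(1686 + v)/(-4632 - 638) = (1686 + 121/9)/(-4632 - 638) = (15295/9)/(-5270) = (15295/9)*(-1/5270) = -3059/9486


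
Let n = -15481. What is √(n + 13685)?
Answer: 2*I*√449 ≈ 42.379*I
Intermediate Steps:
√(n + 13685) = √(-15481 + 13685) = √(-1796) = 2*I*√449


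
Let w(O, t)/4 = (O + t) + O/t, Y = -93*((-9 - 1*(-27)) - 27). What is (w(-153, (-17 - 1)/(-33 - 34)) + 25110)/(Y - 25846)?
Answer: -1488812/1675603 ≈ -0.88852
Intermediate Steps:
Y = 837 (Y = -93*((-9 + 27) - 27) = -93*(18 - 27) = -93*(-9) = 837)
w(O, t) = 4*O + 4*t + 4*O/t (w(O, t) = 4*((O + t) + O/t) = 4*(O + t + O/t) = 4*O + 4*t + 4*O/t)
(w(-153, (-17 - 1)/(-33 - 34)) + 25110)/(Y - 25846) = (4*(-153 + ((-17 - 1)/(-33 - 34))*(-153 + (-17 - 1)/(-33 - 34)))/(((-17 - 1)/(-33 - 34))) + 25110)/(837 - 25846) = (4*(-153 + (-18/(-67))*(-153 - 18/(-67)))/((-18/(-67))) + 25110)/(-25009) = (4*(-153 + (-18*(-1/67))*(-153 - 18*(-1/67)))/((-18*(-1/67))) + 25110)*(-1/25009) = (4*(-153 + 18*(-153 + 18/67)/67)/(18/67) + 25110)*(-1/25009) = (4*(67/18)*(-153 + (18/67)*(-10233/67)) + 25110)*(-1/25009) = (4*(67/18)*(-153 - 184194/4489) + 25110)*(-1/25009) = (4*(67/18)*(-871011/4489) + 25110)*(-1/25009) = (-193558/67 + 25110)*(-1/25009) = (1488812/67)*(-1/25009) = -1488812/1675603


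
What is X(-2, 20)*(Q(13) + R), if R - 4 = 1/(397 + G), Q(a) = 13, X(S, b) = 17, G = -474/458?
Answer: 26209257/90676 ≈ 289.04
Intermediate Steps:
G = -237/229 (G = -474*1/458 = -237/229 ≈ -1.0349)
R = 362933/90676 (R = 4 + 1/(397 - 237/229) = 4 + 1/(90676/229) = 4 + 229/90676 = 362933/90676 ≈ 4.0025)
X(-2, 20)*(Q(13) + R) = 17*(13 + 362933/90676) = 17*(1541721/90676) = 26209257/90676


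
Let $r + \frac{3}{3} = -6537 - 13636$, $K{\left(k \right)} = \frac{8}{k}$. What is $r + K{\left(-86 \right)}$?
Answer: $- \frac{867486}{43} \approx -20174.0$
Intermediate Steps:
$r = -20174$ ($r = -1 - 20173 = -20174$)
$r + K{\left(-86 \right)} = -20174 + \frac{8}{-86} = -20174 + 8 \left(- \frac{1}{86}\right) = -20174 - \frac{4}{43} = - \frac{867486}{43}$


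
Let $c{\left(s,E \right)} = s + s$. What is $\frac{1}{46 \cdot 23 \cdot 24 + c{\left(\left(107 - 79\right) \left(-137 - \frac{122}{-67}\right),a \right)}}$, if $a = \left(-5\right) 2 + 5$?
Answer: $\frac{67}{1194072} \approx 5.611 \cdot 10^{-5}$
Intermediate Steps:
$a = -5$ ($a = -10 + 5 = -5$)
$c{\left(s,E \right)} = 2 s$
$\frac{1}{46 \cdot 23 \cdot 24 + c{\left(\left(107 - 79\right) \left(-137 - \frac{122}{-67}\right),a \right)}} = \frac{1}{46 \cdot 23 \cdot 24 + 2 \left(107 - 79\right) \left(-137 - \frac{122}{-67}\right)} = \frac{1}{1058 \cdot 24 + 2 \cdot 28 \left(-137 - - \frac{122}{67}\right)} = \frac{1}{25392 + 2 \cdot 28 \left(-137 + \frac{122}{67}\right)} = \frac{1}{25392 + 2 \cdot 28 \left(- \frac{9057}{67}\right)} = \frac{1}{25392 + 2 \left(- \frac{253596}{67}\right)} = \frac{1}{25392 - \frac{507192}{67}} = \frac{1}{\frac{1194072}{67}} = \frac{67}{1194072}$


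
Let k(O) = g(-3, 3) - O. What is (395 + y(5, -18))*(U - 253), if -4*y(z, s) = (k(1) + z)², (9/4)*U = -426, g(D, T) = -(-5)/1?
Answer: -1989173/12 ≈ -1.6576e+5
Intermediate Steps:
g(D, T) = 5 (g(D, T) = -(-5) = -1*(-5) = 5)
U = -568/3 (U = (4/9)*(-426) = -568/3 ≈ -189.33)
k(O) = 5 - O
y(z, s) = -(4 + z)²/4 (y(z, s) = -((5 - 1*1) + z)²/4 = -((5 - 1) + z)²/4 = -(4 + z)²/4)
(395 + y(5, -18))*(U - 253) = (395 - (4 + 5)²/4)*(-568/3 - 253) = (395 - ¼*9²)*(-1327/3) = (395 - ¼*81)*(-1327/3) = (395 - 81/4)*(-1327/3) = (1499/4)*(-1327/3) = -1989173/12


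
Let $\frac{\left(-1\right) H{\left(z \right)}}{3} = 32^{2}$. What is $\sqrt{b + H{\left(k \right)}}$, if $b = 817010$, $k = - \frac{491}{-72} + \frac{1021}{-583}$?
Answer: $\sqrt{813938} \approx 902.19$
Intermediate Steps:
$k = \frac{212741}{41976}$ ($k = \left(-491\right) \left(- \frac{1}{72}\right) + 1021 \left(- \frac{1}{583}\right) = \frac{491}{72} - \frac{1021}{583} = \frac{212741}{41976} \approx 5.0682$)
$H{\left(z \right)} = -3072$ ($H{\left(z \right)} = - 3 \cdot 32^{2} = \left(-3\right) 1024 = -3072$)
$\sqrt{b + H{\left(k \right)}} = \sqrt{817010 - 3072} = \sqrt{813938}$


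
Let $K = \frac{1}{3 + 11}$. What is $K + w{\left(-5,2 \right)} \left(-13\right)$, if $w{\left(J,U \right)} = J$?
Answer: $\frac{911}{14} \approx 65.071$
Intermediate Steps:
$K = \frac{1}{14} \approx 0.071429$
$K + w{\left(-5,2 \right)} \left(-13\right) = \frac{1}{14} - -65 = \frac{1}{14} + 65 = \frac{911}{14}$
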